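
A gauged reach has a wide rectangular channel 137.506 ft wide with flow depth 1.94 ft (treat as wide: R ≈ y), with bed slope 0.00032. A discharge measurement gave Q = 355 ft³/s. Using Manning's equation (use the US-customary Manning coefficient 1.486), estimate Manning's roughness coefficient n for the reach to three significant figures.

A = b·y = 137.506 × 1.94 = 266.8 ft²
Wide channel: R ≈ y = 1.94 ft
n = (1.486/Q)·A·R^(2/3)·S^(1/2) = (1.486/355) × 266.8 × 1.555 × 0.01789 = 0.03107

0.0311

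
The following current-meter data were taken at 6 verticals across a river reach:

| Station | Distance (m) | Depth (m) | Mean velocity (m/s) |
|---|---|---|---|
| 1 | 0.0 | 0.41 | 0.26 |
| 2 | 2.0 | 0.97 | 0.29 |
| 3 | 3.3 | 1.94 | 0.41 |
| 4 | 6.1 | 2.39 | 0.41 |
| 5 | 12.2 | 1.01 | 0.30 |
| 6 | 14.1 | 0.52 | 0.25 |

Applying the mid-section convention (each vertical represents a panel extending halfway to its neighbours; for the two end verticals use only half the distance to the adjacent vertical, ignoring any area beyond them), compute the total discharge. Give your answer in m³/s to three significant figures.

7.90 m³/s

w_1 = (2.0 − 0.0)/2 = 1 m; q_1 = 0.26 × 0.41 × 1 = 0.1066 m³/s
w_2 = (3.3 − 0.0)/2 = 1.65 m; q_2 = 0.29 × 0.97 × 1.65 = 0.4641 m³/s
w_3 = (6.1 − 2.0)/2 = 2.05 m; q_3 = 0.41 × 1.94 × 2.05 = 1.631 m³/s
w_4 = (12.2 − 3.3)/2 = 4.45 m; q_4 = 0.41 × 2.39 × 4.45 = 4.361 m³/s
w_5 = (14.1 − 6.1)/2 = 4 m; q_5 = 0.30 × 1.01 × 4 = 1.212 m³/s
w_6 = (14.1 − 12.2)/2 = 0.95 m; q_6 = 0.25 × 0.52 × 0.95 = 0.1235 m³/s
Q = Σ qᵢ = 7.897 m³/s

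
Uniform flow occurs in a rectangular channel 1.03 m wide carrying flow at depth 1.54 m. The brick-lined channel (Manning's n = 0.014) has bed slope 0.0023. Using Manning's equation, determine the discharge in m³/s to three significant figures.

2.88 m³/s

A = b·y = 1.03 × 1.54 = 1.586 m²
P = b + 2y = 1.03 + 2×1.54 = 4.110 m
R = A/P = 1.586/4.110 = 0.3859 m
Q = (1/n)·A·R^(2/3)·S^(1/2) = (1/0.014) × 1.586 × 0.3859^(2/3) × 0.0023^(1/2) = 2.880 m³/s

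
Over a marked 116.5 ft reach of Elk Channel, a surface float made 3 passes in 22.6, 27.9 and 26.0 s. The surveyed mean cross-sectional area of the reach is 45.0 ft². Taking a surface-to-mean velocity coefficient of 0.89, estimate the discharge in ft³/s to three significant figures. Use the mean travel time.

t̄ = (22.6 + 27.9 + 26.0) / 3 = 25.5 s
v_surface = L / t̄ = 116.5 / 25.5 = 4.569 ft/s
v_mean = 0.89 × 4.569 = 4.066 ft/s
Q = A × v_mean = 45.0 × 4.066 = 183.0 ft³/s

183 ft³/s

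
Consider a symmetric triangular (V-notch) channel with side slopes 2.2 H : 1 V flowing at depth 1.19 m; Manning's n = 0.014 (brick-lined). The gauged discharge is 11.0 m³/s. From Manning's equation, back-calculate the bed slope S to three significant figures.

0.00553

A = z·y² = 2.2×1.19² = 3.115 m²
P = 2y√(1+z²) = 2×1.19×√(1+2.2²) = 5.752 m
R = A/P = 3.115/5.752 = 0.5417 m
S = (Q·n / (1·A·R^(2/3)))² = (11.0×0.014 / (1×3.115×0.6645))² = 0.005534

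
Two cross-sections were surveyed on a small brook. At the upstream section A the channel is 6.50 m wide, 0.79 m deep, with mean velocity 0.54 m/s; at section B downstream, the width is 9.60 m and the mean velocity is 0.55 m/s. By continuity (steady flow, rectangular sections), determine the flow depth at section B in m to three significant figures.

Q = A₁V₁ = (6.50×0.79) × 0.54 = 2.773 m³/s
d₂ = Q/(b₂ V₂) = 2.773/(9.60×0.55) = 0.5252 m

0.525 m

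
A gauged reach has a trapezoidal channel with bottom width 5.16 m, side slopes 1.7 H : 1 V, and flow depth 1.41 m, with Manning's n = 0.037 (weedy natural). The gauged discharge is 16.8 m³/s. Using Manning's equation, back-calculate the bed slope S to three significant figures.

A = (b + z·y)·y = (5.16 + 1.7×1.41)×1.41 = 10.66 m²
P = b + 2y√(1+z²) = 5.16 + 2×1.41×√(1+1.7²) = 10.72 m
R = A/P = 10.66/10.72 = 0.9938 m
S = (Q·n / (1·A·R^(2/3)))² = (16.8×0.037 / (1×10.66×0.9959))² = 0.003432

0.00343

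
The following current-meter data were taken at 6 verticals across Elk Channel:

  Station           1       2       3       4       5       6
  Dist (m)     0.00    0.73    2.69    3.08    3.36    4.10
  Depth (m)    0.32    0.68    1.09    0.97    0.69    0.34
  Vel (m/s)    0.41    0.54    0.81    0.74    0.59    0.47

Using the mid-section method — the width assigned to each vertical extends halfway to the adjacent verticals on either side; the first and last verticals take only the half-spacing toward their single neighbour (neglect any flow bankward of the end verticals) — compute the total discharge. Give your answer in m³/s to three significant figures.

w_1 = (0.73 − 0.00)/2 = 0.365 m; q_1 = 0.41 × 0.32 × 0.365 = 0.04789 m³/s
w_2 = (2.69 − 0.00)/2 = 1.345 m; q_2 = 0.54 × 0.68 × 1.345 = 0.4939 m³/s
w_3 = (3.08 − 0.73)/2 = 1.175 m; q_3 = 0.81 × 1.09 × 1.175 = 1.037 m³/s
w_4 = (3.36 − 2.69)/2 = 0.335 m; q_4 = 0.74 × 0.97 × 0.335 = 0.2405 m³/s
w_5 = (4.10 − 3.08)/2 = 0.51 m; q_5 = 0.59 × 0.69 × 0.51 = 0.2076 m³/s
w_6 = (4.10 − 3.36)/2 = 0.37 m; q_6 = 0.47 × 0.34 × 0.37 = 0.05913 m³/s
Q = Σ qᵢ = 2.086 m³/s

2.09 m³/s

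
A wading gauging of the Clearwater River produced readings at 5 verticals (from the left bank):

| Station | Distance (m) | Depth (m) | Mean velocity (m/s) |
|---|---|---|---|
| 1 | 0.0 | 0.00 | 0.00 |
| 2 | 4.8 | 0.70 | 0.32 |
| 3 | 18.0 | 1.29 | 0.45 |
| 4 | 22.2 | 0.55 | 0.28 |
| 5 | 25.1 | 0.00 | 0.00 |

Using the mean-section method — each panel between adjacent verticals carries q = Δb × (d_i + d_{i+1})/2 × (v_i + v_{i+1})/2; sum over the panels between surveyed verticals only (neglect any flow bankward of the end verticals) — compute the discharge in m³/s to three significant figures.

6.85 m³/s

Panel 1-2: Δb = 4.8 m, d̄ = (0.00+0.70)/2 = 0.35, v̄ = (0.00+0.32)/2 = 0.16 → q = 4.8×0.35×0.16 = 0.2688 m³/s
Panel 2-3: Δb = 13.2 m, d̄ = (0.70+1.29)/2 = 0.995, v̄ = (0.32+0.45)/2 = 0.385 → q = 13.2×0.995×0.385 = 5.057 m³/s
Panel 3-4: Δb = 4.2 m, d̄ = (1.29+0.55)/2 = 0.92, v̄ = (0.45+0.28)/2 = 0.365 → q = 4.2×0.92×0.365 = 1.410 m³/s
Panel 4-5: Δb = 2.9 m, d̄ = (0.55+0.00)/2 = 0.275, v̄ = (0.28+0.00)/2 = 0.14 → q = 2.9×0.275×0.14 = 0.1117 m³/s
Q = Σ q = 6.847 m³/s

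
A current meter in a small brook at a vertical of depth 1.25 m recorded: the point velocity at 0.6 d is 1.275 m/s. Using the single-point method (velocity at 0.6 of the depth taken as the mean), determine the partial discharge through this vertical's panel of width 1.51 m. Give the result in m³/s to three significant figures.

v̄ = v₀.₆ = 1.275 m/s
q = v̄ × d × w = 1.275 × 1.25 × 1.51 = 2.407 m³/s

2.41 m³/s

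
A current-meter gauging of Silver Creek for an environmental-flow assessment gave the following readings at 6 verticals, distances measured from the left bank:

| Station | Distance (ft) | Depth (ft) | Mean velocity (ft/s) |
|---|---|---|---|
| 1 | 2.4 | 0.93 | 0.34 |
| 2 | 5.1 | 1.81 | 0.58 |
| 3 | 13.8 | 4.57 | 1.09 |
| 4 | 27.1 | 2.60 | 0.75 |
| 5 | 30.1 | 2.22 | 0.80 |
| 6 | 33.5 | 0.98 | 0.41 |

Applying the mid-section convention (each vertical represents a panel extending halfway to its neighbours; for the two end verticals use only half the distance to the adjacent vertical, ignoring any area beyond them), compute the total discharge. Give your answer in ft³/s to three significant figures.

w_1 = (5.1 − 2.4)/2 = 1.35 ft; q_1 = 0.34 × 0.93 × 1.35 = 0.4269 ft³/s
w_2 = (13.8 − 2.4)/2 = 5.7 ft; q_2 = 0.58 × 1.81 × 5.7 = 5.984 ft³/s
w_3 = (27.1 − 5.1)/2 = 11 ft; q_3 = 1.09 × 4.57 × 11 = 54.79 ft³/s
w_4 = (30.1 − 13.8)/2 = 8.15 ft; q_4 = 0.75 × 2.60 × 8.15 = 15.89 ft³/s
w_5 = (33.5 − 27.1)/2 = 3.2 ft; q_5 = 0.80 × 2.22 × 3.2 = 5.683 ft³/s
w_6 = (33.5 − 30.1)/2 = 1.7 ft; q_6 = 0.41 × 0.98 × 1.7 = 0.6831 ft³/s
Q = Σ qᵢ = 83.46 ft³/s

83.5 ft³/s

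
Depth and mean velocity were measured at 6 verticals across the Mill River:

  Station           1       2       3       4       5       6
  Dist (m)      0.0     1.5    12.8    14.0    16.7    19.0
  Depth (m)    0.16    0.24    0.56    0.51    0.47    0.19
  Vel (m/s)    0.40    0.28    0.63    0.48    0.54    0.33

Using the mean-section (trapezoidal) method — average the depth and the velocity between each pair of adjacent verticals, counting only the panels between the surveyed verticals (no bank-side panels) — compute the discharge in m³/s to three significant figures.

3.52 m³/s

Panel 1-2: Δb = 1.5 m, d̄ = (0.16+0.24)/2 = 0.2, v̄ = (0.40+0.28)/2 = 0.34 → q = 1.5×0.2×0.34 = 0.1020 m³/s
Panel 2-3: Δb = 11.3 m, d̄ = (0.24+0.56)/2 = 0.4, v̄ = (0.28+0.63)/2 = 0.455 → q = 11.3×0.4×0.455 = 2.057 m³/s
Panel 3-4: Δb = 1.2 m, d̄ = (0.56+0.51)/2 = 0.535, v̄ = (0.63+0.48)/2 = 0.555 → q = 1.2×0.535×0.555 = 0.3563 m³/s
Panel 4-5: Δb = 2.7 m, d̄ = (0.51+0.47)/2 = 0.49, v̄ = (0.48+0.54)/2 = 0.51 → q = 2.7×0.49×0.51 = 0.6747 m³/s
Panel 5-6: Δb = 2.3 m, d̄ = (0.47+0.19)/2 = 0.33, v̄ = (0.54+0.33)/2 = 0.435 → q = 2.3×0.33×0.435 = 0.3302 m³/s
Q = Σ q = 3.520 m³/s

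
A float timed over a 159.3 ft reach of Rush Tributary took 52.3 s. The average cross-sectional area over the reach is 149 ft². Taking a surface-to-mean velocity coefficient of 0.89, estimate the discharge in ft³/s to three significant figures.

404 ft³/s

v_surface = L / t̄ = 159.3 / 52.3 = 3.046 ft/s
v_mean = 0.89 × 3.046 = 2.711 ft/s
Q = A × v_mean = 149 × 2.711 = 403.9 ft³/s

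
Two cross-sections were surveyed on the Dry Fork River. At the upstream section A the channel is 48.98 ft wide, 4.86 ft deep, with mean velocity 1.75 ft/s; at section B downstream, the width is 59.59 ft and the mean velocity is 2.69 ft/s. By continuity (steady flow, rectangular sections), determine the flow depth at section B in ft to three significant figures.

Q = A₁V₁ = (48.98×4.86) × 1.75 = 416.6 ft³/s
d₂ = Q/(b₂ V₂) = 416.6/(59.59×2.69) = 2.599 ft

2.60 ft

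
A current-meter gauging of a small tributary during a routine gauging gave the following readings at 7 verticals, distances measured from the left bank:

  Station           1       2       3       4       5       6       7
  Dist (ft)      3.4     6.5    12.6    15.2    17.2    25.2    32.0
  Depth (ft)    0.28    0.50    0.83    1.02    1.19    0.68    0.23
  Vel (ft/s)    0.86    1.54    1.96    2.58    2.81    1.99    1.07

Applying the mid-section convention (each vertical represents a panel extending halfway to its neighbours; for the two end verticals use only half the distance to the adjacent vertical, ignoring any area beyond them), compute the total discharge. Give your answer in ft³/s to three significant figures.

44.6 ft³/s

w_1 = (6.5 − 3.4)/2 = 1.55 ft; q_1 = 0.86 × 0.28 × 1.55 = 0.3732 ft³/s
w_2 = (12.6 − 3.4)/2 = 4.6 ft; q_2 = 1.54 × 0.50 × 4.6 = 3.542 ft³/s
w_3 = (15.2 − 6.5)/2 = 4.35 ft; q_3 = 1.96 × 0.83 × 4.35 = 7.077 ft³/s
w_4 = (17.2 − 12.6)/2 = 2.3 ft; q_4 = 2.58 × 1.02 × 2.3 = 6.053 ft³/s
w_5 = (25.2 − 15.2)/2 = 5 ft; q_5 = 2.81 × 1.19 × 5 = 16.72 ft³/s
w_6 = (32.0 − 17.2)/2 = 7.4 ft; q_6 = 1.99 × 0.68 × 7.4 = 10.01 ft³/s
w_7 = (32.0 − 25.2)/2 = 3.4 ft; q_7 = 1.07 × 0.23 × 3.4 = 0.8367 ft³/s
Q = Σ qᵢ = 44.61 ft³/s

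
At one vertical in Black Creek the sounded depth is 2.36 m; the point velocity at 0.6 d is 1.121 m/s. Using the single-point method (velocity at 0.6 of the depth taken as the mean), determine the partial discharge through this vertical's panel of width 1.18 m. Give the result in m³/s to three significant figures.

v̄ = v₀.₆ = 1.121 m/s
q = v̄ × d × w = 1.121 × 2.36 × 1.18 = 3.122 m³/s

3.12 m³/s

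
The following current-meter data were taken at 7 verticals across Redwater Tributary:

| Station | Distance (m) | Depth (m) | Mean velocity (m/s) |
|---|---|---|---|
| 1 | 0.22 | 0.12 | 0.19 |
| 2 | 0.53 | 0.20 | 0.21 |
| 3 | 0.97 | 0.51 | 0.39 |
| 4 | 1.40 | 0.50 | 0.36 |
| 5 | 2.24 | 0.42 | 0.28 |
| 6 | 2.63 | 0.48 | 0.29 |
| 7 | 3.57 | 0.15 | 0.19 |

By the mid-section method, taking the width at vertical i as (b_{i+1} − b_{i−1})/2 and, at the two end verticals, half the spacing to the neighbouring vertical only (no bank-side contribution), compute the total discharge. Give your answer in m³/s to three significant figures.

0.398 m³/s

w_1 = (0.53 − 0.22)/2 = 0.155 m; q_1 = 0.19 × 0.12 × 0.155 = 0.003534 m³/s
w_2 = (0.97 − 0.22)/2 = 0.375 m; q_2 = 0.21 × 0.20 × 0.375 = 0.01575 m³/s
w_3 = (1.40 − 0.53)/2 = 0.435 m; q_3 = 0.39 × 0.51 × 0.435 = 0.08652 m³/s
w_4 = (2.24 − 0.97)/2 = 0.635 m; q_4 = 0.36 × 0.50 × 0.635 = 0.1143 m³/s
w_5 = (2.63 − 1.40)/2 = 0.615 m; q_5 = 0.28 × 0.42 × 0.615 = 0.07232 m³/s
w_6 = (3.57 − 2.24)/2 = 0.665 m; q_6 = 0.29 × 0.48 × 0.665 = 0.09257 m³/s
w_7 = (3.57 − 2.63)/2 = 0.47 m; q_7 = 0.19 × 0.15 × 0.47 = 0.01340 m³/s
Q = Σ qᵢ = 0.3984 m³/s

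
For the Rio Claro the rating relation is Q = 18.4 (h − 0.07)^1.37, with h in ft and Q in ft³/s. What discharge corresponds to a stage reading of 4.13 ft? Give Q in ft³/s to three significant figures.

125 ft³/s

Q = 18.4 × (4.13 − 0.07)^1.37 = 18.4 × 4.06^1.37 = 125.5 ft³/s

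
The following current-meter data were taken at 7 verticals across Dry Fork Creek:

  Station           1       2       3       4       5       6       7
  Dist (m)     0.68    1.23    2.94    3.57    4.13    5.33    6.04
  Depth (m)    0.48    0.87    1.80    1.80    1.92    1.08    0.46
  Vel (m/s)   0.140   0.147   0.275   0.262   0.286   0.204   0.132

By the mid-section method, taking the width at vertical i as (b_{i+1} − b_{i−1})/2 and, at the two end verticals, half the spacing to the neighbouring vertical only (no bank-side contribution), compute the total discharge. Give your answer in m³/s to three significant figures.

w_1 = (1.23 − 0.68)/2 = 0.275 m; q_1 = 0.140 × 0.48 × 0.275 = 0.01848 m³/s
w_2 = (2.94 − 0.68)/2 = 1.13 m; q_2 = 0.147 × 0.87 × 1.13 = 0.1445 m³/s
w_3 = (3.57 − 1.23)/2 = 1.17 m; q_3 = 0.275 × 1.80 × 1.17 = 0.5792 m³/s
w_4 = (4.13 − 2.94)/2 = 0.595 m; q_4 = 0.262 × 1.80 × 0.595 = 0.2806 m³/s
w_5 = (5.33 − 3.57)/2 = 0.88 m; q_5 = 0.286 × 1.92 × 0.88 = 0.4832 m³/s
w_6 = (6.04 − 4.13)/2 = 0.955 m; q_6 = 0.204 × 1.08 × 0.955 = 0.2104 m³/s
w_7 = (6.04 − 5.33)/2 = 0.355 m; q_7 = 0.132 × 0.46 × 0.355 = 0.02156 m³/s
Q = Σ qᵢ = 1.738 m³/s

1.74 m³/s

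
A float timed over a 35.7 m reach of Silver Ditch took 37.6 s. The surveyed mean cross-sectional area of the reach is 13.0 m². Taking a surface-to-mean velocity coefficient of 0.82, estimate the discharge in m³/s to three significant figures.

10.1 m³/s

v_surface = L / t̄ = 35.7 / 37.6 = 0.9495 m/s
v_mean = 0.82 × 0.9495 = 0.7786 m/s
Q = A × v_mean = 13.0 × 0.7786 = 10.12 m³/s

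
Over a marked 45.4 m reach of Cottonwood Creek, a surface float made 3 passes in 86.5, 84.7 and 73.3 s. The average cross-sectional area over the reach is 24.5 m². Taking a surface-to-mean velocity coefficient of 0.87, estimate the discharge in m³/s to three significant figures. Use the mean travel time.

t̄ = (86.5 + 84.7 + 73.3) / 3 = 81.5 s
v_surface = L / t̄ = 45.4 / 81.5 = 0.5571 m/s
v_mean = 0.87 × 0.5571 = 0.4846 m/s
Q = A × v_mean = 24.5 × 0.4846 = 11.87 m³/s

11.9 m³/s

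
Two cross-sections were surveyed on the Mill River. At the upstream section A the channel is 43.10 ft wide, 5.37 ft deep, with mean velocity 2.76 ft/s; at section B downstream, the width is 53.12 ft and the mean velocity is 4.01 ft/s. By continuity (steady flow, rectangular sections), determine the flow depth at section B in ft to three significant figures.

Q = A₁V₁ = (43.10×5.37) × 2.76 = 638.8 ft³/s
d₂ = Q/(b₂ V₂) = 638.8/(53.12×4.01) = 2.999 ft

3.00 ft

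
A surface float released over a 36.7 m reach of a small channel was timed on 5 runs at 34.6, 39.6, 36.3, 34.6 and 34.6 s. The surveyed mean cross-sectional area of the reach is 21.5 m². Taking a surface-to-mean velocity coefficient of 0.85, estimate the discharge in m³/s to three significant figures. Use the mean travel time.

18.7 m³/s

t̄ = (34.6 + 39.6 + 36.3 + 34.6 + 34.6) / 5 = 35.94 s
v_surface = L / t̄ = 36.7 / 35.94 = 1.021 m/s
v_mean = 0.85 × 1.021 = 0.8680 m/s
Q = A × v_mean = 21.5 × 0.8680 = 18.66 m³/s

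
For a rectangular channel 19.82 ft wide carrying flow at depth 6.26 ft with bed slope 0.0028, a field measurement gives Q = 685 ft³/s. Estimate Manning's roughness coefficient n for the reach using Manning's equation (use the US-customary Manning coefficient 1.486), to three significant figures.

0.0349

A = b·y = 19.82 × 6.26 = 124.1 ft²
P = b + 2y = 19.82 + 2×6.26 = 32.34 ft
R = A/P = 124.1/32.34 = 3.837 ft
n = (1.486/Q)·A·R^(2/3)·S^(1/2) = (1.486/685) × 124.1 × 2.451 × 0.05292 = 0.03490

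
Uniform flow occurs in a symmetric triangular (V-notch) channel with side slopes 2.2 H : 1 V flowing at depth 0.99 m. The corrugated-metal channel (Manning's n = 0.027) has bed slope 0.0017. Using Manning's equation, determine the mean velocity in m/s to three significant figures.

A = z·y² = 2.2×0.99² = 2.156 m²
P = 2y√(1+z²) = 2×0.99×√(1+2.2²) = 4.785 m
R = A/P = 2.156/4.785 = 0.4506 m
Q = (1/n)·A·R^(2/3)·S^(1/2) = (1/0.027) × 2.156 × 0.4506^(2/3) × 0.0017^(1/2) = 1.935 m³/s
V = Q/A = 1.935/2.156 = 0.8976 m/s

0.898 m/s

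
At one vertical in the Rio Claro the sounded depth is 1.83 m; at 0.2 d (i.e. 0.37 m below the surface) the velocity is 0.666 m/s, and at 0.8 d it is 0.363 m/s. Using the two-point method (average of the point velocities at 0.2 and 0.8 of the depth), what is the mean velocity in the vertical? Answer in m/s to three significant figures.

0.515 m/s

v̄ = (0.666 + 0.363) / 2 = 0.5145 m/s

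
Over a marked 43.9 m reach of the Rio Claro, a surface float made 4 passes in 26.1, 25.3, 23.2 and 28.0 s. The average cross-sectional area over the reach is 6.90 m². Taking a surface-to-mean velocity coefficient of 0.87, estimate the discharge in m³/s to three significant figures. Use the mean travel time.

t̄ = (26.1 + 25.3 + 23.2 + 28.0) / 4 = 25.65 s
v_surface = L / t̄ = 43.9 / 25.65 = 1.712 m/s
v_mean = 0.87 × 1.712 = 1.489 m/s
Q = A × v_mean = 6.90 × 1.489 = 10.27 m³/s

10.3 m³/s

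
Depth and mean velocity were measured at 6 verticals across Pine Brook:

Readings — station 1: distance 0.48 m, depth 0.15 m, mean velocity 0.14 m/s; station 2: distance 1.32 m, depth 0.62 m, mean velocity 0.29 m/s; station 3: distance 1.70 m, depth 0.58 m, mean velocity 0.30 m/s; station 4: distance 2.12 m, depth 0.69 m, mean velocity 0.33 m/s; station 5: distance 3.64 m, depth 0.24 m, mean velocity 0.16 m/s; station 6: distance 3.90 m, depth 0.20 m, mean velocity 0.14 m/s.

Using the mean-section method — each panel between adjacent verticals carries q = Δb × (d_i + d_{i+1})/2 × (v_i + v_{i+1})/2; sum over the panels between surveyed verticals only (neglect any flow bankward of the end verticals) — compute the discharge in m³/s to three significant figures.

Panel 1-2: Δb = 0.84 m, d̄ = (0.15+0.62)/2 = 0.385, v̄ = (0.14+0.29)/2 = 0.215 → q = 0.84×0.385×0.215 = 0.06953 m³/s
Panel 2-3: Δb = 0.38 m, d̄ = (0.62+0.58)/2 = 0.6, v̄ = (0.29+0.30)/2 = 0.295 → q = 0.38×0.6×0.295 = 0.06726 m³/s
Panel 3-4: Δb = 0.42 m, d̄ = (0.58+0.69)/2 = 0.635, v̄ = (0.30+0.33)/2 = 0.315 → q = 0.42×0.635×0.315 = 0.08401 m³/s
Panel 4-5: Δb = 1.52 m, d̄ = (0.69+0.24)/2 = 0.465, v̄ = (0.33+0.16)/2 = 0.245 → q = 1.52×0.465×0.245 = 0.1732 m³/s
Panel 5-6: Δb = 0.26 m, d̄ = (0.24+0.20)/2 = 0.22, v̄ = (0.16+0.14)/2 = 0.15 → q = 0.26×0.22×0.15 = 0.008580 m³/s
Q = Σ q = 0.4025 m³/s

0.403 m³/s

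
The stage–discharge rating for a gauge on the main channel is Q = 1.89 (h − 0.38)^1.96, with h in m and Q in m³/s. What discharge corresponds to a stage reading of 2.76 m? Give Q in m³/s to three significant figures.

Q = 1.89 × (2.76 − 0.38)^1.96 = 1.89 × 2.38^1.96 = 10.34 m³/s

10.3 m³/s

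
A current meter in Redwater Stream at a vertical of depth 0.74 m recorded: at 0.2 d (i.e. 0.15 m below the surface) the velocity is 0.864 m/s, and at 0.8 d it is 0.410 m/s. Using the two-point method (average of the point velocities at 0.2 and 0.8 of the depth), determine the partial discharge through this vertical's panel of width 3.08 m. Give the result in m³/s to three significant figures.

v̄ = (0.864 + 0.410) / 2 = 0.6370 m/s
q = v̄ × d × w = 0.6370 × 0.74 × 3.08 = 1.452 m³/s

1.45 m³/s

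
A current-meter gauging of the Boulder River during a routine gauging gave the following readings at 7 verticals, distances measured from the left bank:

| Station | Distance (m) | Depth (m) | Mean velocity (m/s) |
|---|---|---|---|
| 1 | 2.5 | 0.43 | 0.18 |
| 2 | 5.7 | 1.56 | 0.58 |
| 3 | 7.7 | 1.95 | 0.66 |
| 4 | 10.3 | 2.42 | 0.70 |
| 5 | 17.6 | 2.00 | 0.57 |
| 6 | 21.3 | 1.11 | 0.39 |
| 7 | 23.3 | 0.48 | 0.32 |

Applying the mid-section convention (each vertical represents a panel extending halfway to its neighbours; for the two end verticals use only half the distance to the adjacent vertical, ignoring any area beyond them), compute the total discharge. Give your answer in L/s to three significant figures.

w_1 = (5.7 − 2.5)/2 = 1.6 m; q_1 = 0.18 × 0.43 × 1.6 = 0.1238 m³/s
w_2 = (7.7 − 2.5)/2 = 2.6 m; q_2 = 0.58 × 1.56 × 2.6 = 2.352 m³/s
w_3 = (10.3 − 5.7)/2 = 2.3 m; q_3 = 0.66 × 1.95 × 2.3 = 2.960 m³/s
w_4 = (17.6 − 7.7)/2 = 4.95 m; q_4 = 0.70 × 2.42 × 4.95 = 8.385 m³/s
w_5 = (21.3 − 10.3)/2 = 5.5 m; q_5 = 0.57 × 2.00 × 5.5 = 6.270 m³/s
w_6 = (23.3 − 17.6)/2 = 2.85 m; q_6 = 0.39 × 1.11 × 2.85 = 1.234 m³/s
w_7 = (23.3 − 21.3)/2 = 1 m; q_7 = 0.32 × 0.48 × 1 = 0.1536 m³/s
Q = Σ qᵢ = 21.48 m³/s
= 21.48 × 1000 = 21480 L/s

21500 L/s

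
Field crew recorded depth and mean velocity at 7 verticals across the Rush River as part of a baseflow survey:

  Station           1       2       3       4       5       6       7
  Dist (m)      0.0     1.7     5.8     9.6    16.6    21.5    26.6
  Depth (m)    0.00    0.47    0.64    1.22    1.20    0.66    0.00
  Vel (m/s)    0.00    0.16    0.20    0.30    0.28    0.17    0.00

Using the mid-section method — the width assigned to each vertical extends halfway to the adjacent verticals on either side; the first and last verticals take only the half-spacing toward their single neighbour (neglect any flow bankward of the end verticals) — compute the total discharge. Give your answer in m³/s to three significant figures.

w_2 = (5.8 − 0.0)/2 = 2.9 m; q_2 = 0.16 × 0.47 × 2.9 = 0.2181 m³/s
w_3 = (9.6 − 1.7)/2 = 3.95 m; q_3 = 0.20 × 0.64 × 3.95 = 0.5056 m³/s
w_4 = (16.6 − 5.8)/2 = 5.4 m; q_4 = 0.30 × 1.22 × 5.4 = 1.976 m³/s
w_5 = (21.5 − 9.6)/2 = 5.95 m; q_5 = 0.28 × 1.20 × 5.95 = 1.999 m³/s
w_6 = (26.6 − 16.6)/2 = 5 m; q_6 = 0.17 × 0.66 × 5 = 0.5610 m³/s
Stations 1, 7 contribute zero (depth or velocity is 0).
Q = Σ qᵢ = 5.260 m³/s

5.26 m³/s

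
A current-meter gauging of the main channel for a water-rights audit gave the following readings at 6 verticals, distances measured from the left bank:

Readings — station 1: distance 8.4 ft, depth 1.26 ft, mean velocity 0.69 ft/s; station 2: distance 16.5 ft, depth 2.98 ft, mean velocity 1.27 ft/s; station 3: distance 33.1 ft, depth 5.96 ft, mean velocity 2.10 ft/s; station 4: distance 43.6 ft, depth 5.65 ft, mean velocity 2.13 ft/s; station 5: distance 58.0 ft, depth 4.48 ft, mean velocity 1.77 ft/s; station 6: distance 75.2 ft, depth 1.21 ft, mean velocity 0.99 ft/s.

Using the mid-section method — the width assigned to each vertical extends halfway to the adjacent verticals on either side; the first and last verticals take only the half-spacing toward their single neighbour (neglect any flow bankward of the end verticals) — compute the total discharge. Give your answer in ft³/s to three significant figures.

w_1 = (16.5 − 8.4)/2 = 4.05 ft; q_1 = 0.69 × 1.26 × 4.05 = 3.521 ft³/s
w_2 = (33.1 − 8.4)/2 = 12.35 ft; q_2 = 1.27 × 2.98 × 12.35 = 46.74 ft³/s
w_3 = (43.6 − 16.5)/2 = 13.55 ft; q_3 = 2.10 × 5.96 × 13.55 = 169.6 ft³/s
w_4 = (58.0 − 33.1)/2 = 12.45 ft; q_4 = 2.13 × 5.65 × 12.45 = 149.8 ft³/s
w_5 = (75.2 − 43.6)/2 = 15.8 ft; q_5 = 1.77 × 4.48 × 15.8 = 125.3 ft³/s
w_6 = (75.2 − 58.0)/2 = 8.6 ft; q_6 = 0.99 × 1.21 × 8.6 = 10.30 ft³/s
Q = Σ qᵢ = 505.3 ft³/s

505 ft³/s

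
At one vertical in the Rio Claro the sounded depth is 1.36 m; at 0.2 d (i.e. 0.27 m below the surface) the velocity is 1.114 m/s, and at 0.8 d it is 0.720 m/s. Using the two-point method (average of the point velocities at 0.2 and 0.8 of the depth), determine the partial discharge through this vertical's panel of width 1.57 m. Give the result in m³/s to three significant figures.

1.96 m³/s

v̄ = (1.114 + 0.720) / 2 = 0.9170 m/s
q = v̄ × d × w = 0.9170 × 1.36 × 1.57 = 1.958 m³/s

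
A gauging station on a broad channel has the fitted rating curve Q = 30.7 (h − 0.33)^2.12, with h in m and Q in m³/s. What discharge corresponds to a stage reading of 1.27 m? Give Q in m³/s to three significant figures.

26.9 m³/s

Q = 30.7 × (1.27 − 0.33)^2.12 = 30.7 × 0.94^2.12 = 26.93 m³/s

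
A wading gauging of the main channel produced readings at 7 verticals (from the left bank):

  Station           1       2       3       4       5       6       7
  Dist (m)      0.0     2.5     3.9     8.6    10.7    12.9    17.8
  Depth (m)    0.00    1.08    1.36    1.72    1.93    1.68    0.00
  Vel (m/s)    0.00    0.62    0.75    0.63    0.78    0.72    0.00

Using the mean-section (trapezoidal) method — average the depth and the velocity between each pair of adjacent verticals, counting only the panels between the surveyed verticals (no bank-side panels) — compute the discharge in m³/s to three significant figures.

13.7 m³/s

Panel 1-2: Δb = 2.5 m, d̄ = (0.00+1.08)/2 = 0.54, v̄ = (0.00+0.62)/2 = 0.31 → q = 2.5×0.54×0.31 = 0.4185 m³/s
Panel 2-3: Δb = 1.4 m, d̄ = (1.08+1.36)/2 = 1.22, v̄ = (0.62+0.75)/2 = 0.685 → q = 1.4×1.22×0.685 = 1.170 m³/s
Panel 3-4: Δb = 4.7 m, d̄ = (1.36+1.72)/2 = 1.54, v̄ = (0.75+0.63)/2 = 0.69 → q = 4.7×1.54×0.69 = 4.994 m³/s
Panel 4-5: Δb = 2.1 m, d̄ = (1.72+1.93)/2 = 1.825, v̄ = (0.63+0.78)/2 = 0.705 → q = 2.1×1.825×0.705 = 2.702 m³/s
Panel 5-6: Δb = 2.2 m, d̄ = (1.93+1.68)/2 = 1.805, v̄ = (0.78+0.72)/2 = 0.75 → q = 2.2×1.805×0.75 = 2.978 m³/s
Panel 6-7: Δb = 4.9 m, d̄ = (1.68+0.00)/2 = 0.84, v̄ = (0.72+0.00)/2 = 0.36 → q = 4.9×0.84×0.36 = 1.482 m³/s
Q = Σ q = 13.74 m³/s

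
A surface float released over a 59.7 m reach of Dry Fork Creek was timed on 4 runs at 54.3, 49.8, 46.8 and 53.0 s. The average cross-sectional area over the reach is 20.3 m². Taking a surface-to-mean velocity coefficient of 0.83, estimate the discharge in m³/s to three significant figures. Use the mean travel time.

t̄ = (54.3 + 49.8 + 46.8 + 53.0) / 4 = 50.975 s
v_surface = L / t̄ = 59.7 / 50.975 = 1.171 m/s
v_mean = 0.83 × 1.171 = 0.9721 m/s
Q = A × v_mean = 20.3 × 0.9721 = 19.73 m³/s

19.7 m³/s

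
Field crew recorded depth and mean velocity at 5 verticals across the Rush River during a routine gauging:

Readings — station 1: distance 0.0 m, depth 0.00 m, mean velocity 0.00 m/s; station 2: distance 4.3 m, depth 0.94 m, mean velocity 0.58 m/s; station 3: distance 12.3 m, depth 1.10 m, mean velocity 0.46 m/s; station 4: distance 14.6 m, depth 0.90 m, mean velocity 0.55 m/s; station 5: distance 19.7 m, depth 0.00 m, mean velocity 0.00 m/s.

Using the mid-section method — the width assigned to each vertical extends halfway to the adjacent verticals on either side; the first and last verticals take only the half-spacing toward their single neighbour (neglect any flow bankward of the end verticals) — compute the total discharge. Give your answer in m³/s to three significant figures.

7.79 m³/s

w_2 = (12.3 − 0.0)/2 = 6.15 m; q_2 = 0.58 × 0.94 × 6.15 = 3.353 m³/s
w_3 = (14.6 − 4.3)/2 = 5.15 m; q_3 = 0.46 × 1.10 × 5.15 = 2.606 m³/s
w_4 = (19.7 − 12.3)/2 = 3.7 m; q_4 = 0.55 × 0.90 × 3.7 = 1.832 m³/s
Stations 1, 5 contribute zero (depth or velocity is 0).
Q = Σ qᵢ = 7.790 m³/s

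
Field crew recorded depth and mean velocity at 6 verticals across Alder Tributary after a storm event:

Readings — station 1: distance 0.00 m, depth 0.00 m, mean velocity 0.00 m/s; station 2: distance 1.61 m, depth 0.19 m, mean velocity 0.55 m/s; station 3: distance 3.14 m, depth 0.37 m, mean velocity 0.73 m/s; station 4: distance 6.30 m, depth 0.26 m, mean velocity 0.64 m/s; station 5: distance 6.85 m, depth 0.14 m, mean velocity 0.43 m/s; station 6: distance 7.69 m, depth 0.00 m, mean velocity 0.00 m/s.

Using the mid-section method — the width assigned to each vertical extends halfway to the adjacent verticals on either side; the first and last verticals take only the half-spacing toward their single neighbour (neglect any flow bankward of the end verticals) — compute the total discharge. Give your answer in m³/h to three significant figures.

4130 m³/h

w_2 = (3.14 − 0.00)/2 = 1.57 m; q_2 = 0.55 × 0.19 × 1.57 = 0.1641 m³/s
w_3 = (6.30 − 1.61)/2 = 2.345 m; q_3 = 0.73 × 0.37 × 2.345 = 0.6334 m³/s
w_4 = (6.85 − 3.14)/2 = 1.855 m; q_4 = 0.64 × 0.26 × 1.855 = 0.3087 m³/s
w_5 = (7.69 − 6.30)/2 = 0.695 m; q_5 = 0.43 × 0.14 × 0.695 = 0.04184 m³/s
Stations 1, 6 contribute zero (depth or velocity is 0).
Q = Σ qᵢ = 1.148 m³/s
= 1.148 × 3600 = 4133 m³/h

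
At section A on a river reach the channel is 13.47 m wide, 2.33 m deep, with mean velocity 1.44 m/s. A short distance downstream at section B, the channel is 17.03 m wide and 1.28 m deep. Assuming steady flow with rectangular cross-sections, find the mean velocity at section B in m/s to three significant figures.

Q = A₁V₁ = (13.47×2.33) × 1.44 = 45.19 m³/s
A₂ = 17.03 × 1.28 = 21.80 m²
V₂ = Q/A₂ = 45.19/21.80 = 2.073 m/s

2.07 m/s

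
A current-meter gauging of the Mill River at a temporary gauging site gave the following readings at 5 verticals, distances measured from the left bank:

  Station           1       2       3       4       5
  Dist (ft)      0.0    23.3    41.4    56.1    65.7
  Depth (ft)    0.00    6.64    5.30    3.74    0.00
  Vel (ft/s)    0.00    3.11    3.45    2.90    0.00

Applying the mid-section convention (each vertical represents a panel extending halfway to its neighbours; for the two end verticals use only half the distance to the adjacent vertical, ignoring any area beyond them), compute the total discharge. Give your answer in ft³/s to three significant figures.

w_2 = (41.4 − 0.0)/2 = 20.7 ft; q_2 = 3.11 × 6.64 × 20.7 = 427.5 ft³/s
w_3 = (56.1 − 23.3)/2 = 16.4 ft; q_3 = 3.45 × 5.30 × 16.4 = 299.9 ft³/s
w_4 = (65.7 − 41.4)/2 = 12.15 ft; q_4 = 2.90 × 3.74 × 12.15 = 131.8 ft³/s
Stations 1, 5 contribute zero (depth or velocity is 0).
Q = Σ qᵢ = 859.1 ft³/s

859 ft³/s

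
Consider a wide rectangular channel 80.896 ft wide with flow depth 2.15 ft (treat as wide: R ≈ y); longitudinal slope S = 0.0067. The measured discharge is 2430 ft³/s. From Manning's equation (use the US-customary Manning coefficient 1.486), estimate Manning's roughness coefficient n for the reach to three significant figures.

0.0145

A = b·y = 80.896 × 2.15 = 173.9 ft²
Wide channel: R ≈ y = 2.15 ft
n = (1.486/Q)·A·R^(2/3)·S^(1/2) = (1.486/2430) × 173.9 × 1.666 × 0.08185 = 0.01450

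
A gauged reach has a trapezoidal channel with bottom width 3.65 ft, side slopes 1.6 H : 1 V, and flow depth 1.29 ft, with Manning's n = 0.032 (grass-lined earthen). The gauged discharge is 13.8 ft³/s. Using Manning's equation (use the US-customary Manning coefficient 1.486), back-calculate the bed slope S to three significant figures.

A = (b + z·y)·y = (3.65 + 1.6×1.29)×1.29 = 7.371 ft²
P = b + 2y√(1+z²) = 3.65 + 2×1.29×√(1+1.6²) = 8.518 ft
R = A/P = 7.371/8.518 = 0.8654 ft
S = (Q·n / (1.486·A·R^(2/3)))² = (13.8×0.032 / (1.486×7.371×0.9081))² = 0.001971

0.00197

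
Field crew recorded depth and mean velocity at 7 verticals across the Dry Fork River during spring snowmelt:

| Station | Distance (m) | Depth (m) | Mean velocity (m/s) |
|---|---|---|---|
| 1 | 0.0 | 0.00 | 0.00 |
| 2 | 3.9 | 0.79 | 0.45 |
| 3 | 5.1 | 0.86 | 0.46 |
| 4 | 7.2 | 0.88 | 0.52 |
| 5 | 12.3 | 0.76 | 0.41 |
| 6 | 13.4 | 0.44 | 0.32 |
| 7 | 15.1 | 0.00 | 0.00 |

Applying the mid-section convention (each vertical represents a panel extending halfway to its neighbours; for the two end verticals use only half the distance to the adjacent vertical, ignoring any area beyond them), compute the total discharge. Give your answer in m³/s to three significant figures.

4.37 m³/s

w_2 = (5.1 − 0.0)/2 = 2.55 m; q_2 = 0.45 × 0.79 × 2.55 = 0.9065 m³/s
w_3 = (7.2 − 3.9)/2 = 1.65 m; q_3 = 0.46 × 0.86 × 1.65 = 0.6527 m³/s
w_4 = (12.3 − 5.1)/2 = 3.6 m; q_4 = 0.52 × 0.88 × 3.6 = 1.647 m³/s
w_5 = (13.4 − 7.2)/2 = 3.1 m; q_5 = 0.41 × 0.76 × 3.1 = 0.9660 m³/s
w_6 = (15.1 − 12.3)/2 = 1.4 m; q_6 = 0.32 × 0.44 × 1.4 = 0.1971 m³/s
Stations 1, 7 contribute zero (depth or velocity is 0).
Q = Σ qᵢ = 4.370 m³/s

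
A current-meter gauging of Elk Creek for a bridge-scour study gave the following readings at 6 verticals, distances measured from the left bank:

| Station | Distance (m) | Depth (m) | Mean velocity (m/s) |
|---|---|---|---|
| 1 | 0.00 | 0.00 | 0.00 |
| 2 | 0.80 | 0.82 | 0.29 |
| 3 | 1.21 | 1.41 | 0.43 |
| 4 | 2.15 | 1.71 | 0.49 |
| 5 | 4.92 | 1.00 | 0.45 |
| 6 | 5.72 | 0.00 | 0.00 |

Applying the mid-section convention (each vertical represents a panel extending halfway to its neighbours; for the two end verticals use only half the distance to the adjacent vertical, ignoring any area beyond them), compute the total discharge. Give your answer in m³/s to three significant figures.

w_2 = (1.21 − 0.00)/2 = 0.605 m; q_2 = 0.29 × 0.82 × 0.605 = 0.1439 m³/s
w_3 = (2.15 − 0.80)/2 = 0.675 m; q_3 = 0.43 × 1.41 × 0.675 = 0.4093 m³/s
w_4 = (4.92 − 1.21)/2 = 1.855 m; q_4 = 0.49 × 1.71 × 1.855 = 1.554 m³/s
w_5 = (5.72 − 2.15)/2 = 1.785 m; q_5 = 0.45 × 1.00 × 1.785 = 0.8033 m³/s
Stations 1, 6 contribute zero (depth or velocity is 0).
Q = Σ qᵢ = 2.911 m³/s

2.91 m³/s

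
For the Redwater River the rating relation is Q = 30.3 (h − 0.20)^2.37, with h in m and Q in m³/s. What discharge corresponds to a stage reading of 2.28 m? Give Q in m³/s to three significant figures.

172 m³/s

Q = 30.3 × (2.28 − 0.20)^2.37 = 30.3 × 2.08^2.37 = 171.9 m³/s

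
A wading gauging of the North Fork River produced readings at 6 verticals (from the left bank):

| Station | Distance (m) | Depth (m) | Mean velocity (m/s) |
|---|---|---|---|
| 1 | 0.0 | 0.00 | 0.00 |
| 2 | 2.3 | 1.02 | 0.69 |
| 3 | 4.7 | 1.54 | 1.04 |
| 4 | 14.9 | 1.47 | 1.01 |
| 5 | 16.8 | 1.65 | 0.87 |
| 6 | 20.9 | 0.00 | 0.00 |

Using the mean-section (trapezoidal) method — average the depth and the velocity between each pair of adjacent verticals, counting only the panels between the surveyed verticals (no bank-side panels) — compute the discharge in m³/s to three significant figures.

Panel 1-2: Δb = 2.3 m, d̄ = (0.00+1.02)/2 = 0.51, v̄ = (0.00+0.69)/2 = 0.345 → q = 2.3×0.51×0.345 = 0.4047 m³/s
Panel 2-3: Δb = 2.4 m, d̄ = (1.02+1.54)/2 = 1.28, v̄ = (0.69+1.04)/2 = 0.865 → q = 2.4×1.28×0.865 = 2.657 m³/s
Panel 3-4: Δb = 10.2 m, d̄ = (1.54+1.47)/2 = 1.505, v̄ = (1.04+1.01)/2 = 1.025 → q = 10.2×1.505×1.025 = 15.73 m³/s
Panel 4-5: Δb = 1.9 m, d̄ = (1.47+1.65)/2 = 1.56, v̄ = (1.01+0.87)/2 = 0.94 → q = 1.9×1.56×0.94 = 2.786 m³/s
Panel 5-6: Δb = 4.1 m, d̄ = (1.65+0.00)/2 = 0.825, v̄ = (0.87+0.00)/2 = 0.435 → q = 4.1×0.825×0.435 = 1.471 m³/s
Q = Σ q = 23.05 m³/s

23.1 m³/s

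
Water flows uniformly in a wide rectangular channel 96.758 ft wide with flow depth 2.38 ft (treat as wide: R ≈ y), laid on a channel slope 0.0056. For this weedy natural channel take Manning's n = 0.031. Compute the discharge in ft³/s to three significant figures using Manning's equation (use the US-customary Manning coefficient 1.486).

1470 ft³/s

A = b·y = 96.758 × 2.38 = 230.3 ft²
Wide channel: R ≈ y = 2.38 ft
Q = (1.486/n)·A·R^(2/3)·S^(1/2) = (1.486/0.031) × 230.3 × 2.380^(2/3) × 0.0056^(1/2) = 1473 ft³/s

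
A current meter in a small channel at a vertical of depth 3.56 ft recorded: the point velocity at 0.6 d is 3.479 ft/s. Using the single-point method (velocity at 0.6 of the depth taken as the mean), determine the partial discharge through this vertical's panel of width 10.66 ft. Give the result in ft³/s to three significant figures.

132 ft³/s

v̄ = v₀.₆ = 3.479 ft/s
q = v̄ × d × w = 3.479 × 3.56 × 10.66 = 132.0 ft³/s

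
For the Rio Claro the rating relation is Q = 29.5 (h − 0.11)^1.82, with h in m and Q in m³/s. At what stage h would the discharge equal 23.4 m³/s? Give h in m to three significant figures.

h − h₀ = (Q/C)^(1/b) = (23.4/29.5)^(1/1.82) = 0.8805 m
h = 0.11 + 0.8805 = 0.9905 m

0.990 m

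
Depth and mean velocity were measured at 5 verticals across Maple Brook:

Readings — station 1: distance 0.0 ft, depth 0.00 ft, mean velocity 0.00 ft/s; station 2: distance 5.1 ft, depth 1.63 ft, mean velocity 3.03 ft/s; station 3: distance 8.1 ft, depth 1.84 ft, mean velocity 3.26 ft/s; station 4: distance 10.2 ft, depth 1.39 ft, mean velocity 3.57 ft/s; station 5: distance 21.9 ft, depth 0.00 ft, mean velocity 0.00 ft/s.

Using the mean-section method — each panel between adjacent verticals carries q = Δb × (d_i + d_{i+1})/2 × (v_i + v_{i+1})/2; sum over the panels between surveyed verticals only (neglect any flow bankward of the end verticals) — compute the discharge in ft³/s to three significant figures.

48.8 ft³/s

Panel 1-2: Δb = 5.1 ft, d̄ = (0.00+1.63)/2 = 0.815, v̄ = (0.00+3.03)/2 = 1.515 → q = 5.1×0.815×1.515 = 6.297 ft³/s
Panel 2-3: Δb = 3 ft, d̄ = (1.63+1.84)/2 = 1.735, v̄ = (3.03+3.26)/2 = 3.145 → q = 3×1.735×3.145 = 16.37 ft³/s
Panel 3-4: Δb = 2.1 ft, d̄ = (1.84+1.39)/2 = 1.615, v̄ = (3.26+3.57)/2 = 3.415 → q = 2.1×1.615×3.415 = 11.58 ft³/s
Panel 4-5: Δb = 11.7 ft, d̄ = (1.39+0.00)/2 = 0.695, v̄ = (3.57+0.00)/2 = 1.785 → q = 11.7×0.695×1.785 = 14.51 ft³/s
Q = Σ q = 48.76 ft³/s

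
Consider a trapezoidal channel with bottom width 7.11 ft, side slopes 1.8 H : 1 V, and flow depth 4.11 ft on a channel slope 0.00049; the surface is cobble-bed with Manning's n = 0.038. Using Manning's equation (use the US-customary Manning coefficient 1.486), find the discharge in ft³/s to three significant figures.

94.6 ft³/s

A = (b + z·y)·y = (7.11 + 1.8×4.11)×4.11 = 59.63 ft²
P = b + 2y√(1+z²) = 7.11 + 2×4.11×√(1+1.8²) = 24.04 ft
R = A/P = 59.63/24.04 = 2.481 ft
Q = (1.486/n)·A·R^(2/3)·S^(1/2) = (1.486/0.038) × 59.63 × 2.481^(2/3) × 0.00049^(1/2) = 94.59 ft³/s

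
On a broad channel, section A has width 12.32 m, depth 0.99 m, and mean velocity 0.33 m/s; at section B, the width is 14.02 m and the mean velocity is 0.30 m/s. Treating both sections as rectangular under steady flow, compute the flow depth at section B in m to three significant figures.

Q = A₁V₁ = (12.32×0.99) × 0.33 = 4.025 m³/s
d₂ = Q/(b₂ V₂) = 4.025/(14.02×0.30) = 0.9570 m

0.957 m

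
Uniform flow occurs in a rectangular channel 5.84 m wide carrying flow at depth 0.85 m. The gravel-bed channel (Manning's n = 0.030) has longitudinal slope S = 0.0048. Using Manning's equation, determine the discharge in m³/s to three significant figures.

A = b·y = 5.84 × 0.85 = 4.964 m²
P = b + 2y = 5.84 + 2×0.85 = 7.540 m
R = A/P = 4.964/7.540 = 0.6584 m
Q = (1/n)·A·R^(2/3)·S^(1/2) = (1/0.030) × 4.964 × 0.6584^(2/3) × 0.0048^(1/2) = 8.676 m³/s

8.68 m³/s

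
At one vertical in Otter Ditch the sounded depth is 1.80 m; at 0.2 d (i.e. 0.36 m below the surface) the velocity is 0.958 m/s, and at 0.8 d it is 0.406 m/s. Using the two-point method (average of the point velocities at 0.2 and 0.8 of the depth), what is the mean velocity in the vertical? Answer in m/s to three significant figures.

v̄ = (0.958 + 0.406) / 2 = 0.6820 m/s

0.682 m/s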